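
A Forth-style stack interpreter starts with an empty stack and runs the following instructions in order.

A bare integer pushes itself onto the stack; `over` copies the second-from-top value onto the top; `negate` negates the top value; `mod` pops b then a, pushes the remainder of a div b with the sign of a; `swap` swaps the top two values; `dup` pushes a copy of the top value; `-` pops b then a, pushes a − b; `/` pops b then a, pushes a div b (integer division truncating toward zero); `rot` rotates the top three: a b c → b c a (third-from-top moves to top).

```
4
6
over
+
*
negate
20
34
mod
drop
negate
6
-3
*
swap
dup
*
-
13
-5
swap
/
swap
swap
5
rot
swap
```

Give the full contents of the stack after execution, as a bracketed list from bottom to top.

4       [4]
6       [4, 6]
over    [4, 6, 4]
+       [4, 10]
*       [40]
negate  [-40]
20      [-40, 20]
34      [-40, 20, 34]
mod     [-40, 20]
drop    [-40]
negate  [40]
6       [40, 6]
-3      [40, 6, -3]
*       [40, -18]
swap    [-18, 40]
dup     [-18, 40, 40]
*       [-18, 1600]
-       [-1618]
13      [-1618, 13]
-5      [-1618, 13, -5]
swap    [-1618, -5, 13]
/       [-1618, 0]
swap    [0, -1618]
swap    [-1618, 0]
5       [-1618, 0, 5]
rot     [0, 5, -1618]
swap    [0, -1618, 5]

[0, -1618, 5]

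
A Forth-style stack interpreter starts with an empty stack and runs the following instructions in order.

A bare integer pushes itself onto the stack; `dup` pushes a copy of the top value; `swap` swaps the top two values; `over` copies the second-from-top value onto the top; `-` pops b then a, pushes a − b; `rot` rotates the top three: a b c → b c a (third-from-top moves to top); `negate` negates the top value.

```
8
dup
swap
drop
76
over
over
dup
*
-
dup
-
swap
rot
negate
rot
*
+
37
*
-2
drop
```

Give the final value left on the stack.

8      -> [8]
dup    -> [8, 8]
swap   -> [8, 8]
drop   -> [8]
76     -> [8, 76]
over   -> [8, 76, 8]
over   -> [8, 76, 8, 76]
dup    -> [8, 76, 8, 76, 76]
*      -> [8, 76, 8, 5776]
-      -> [8, 76, -5768]
dup    -> [8, 76, -5768, -5768]
-      -> [8, 76, 0]
swap   -> [8, 0, 76]
rot    -> [0, 76, 8]
negate -> [0, 76, -8]
rot    -> [76, -8, 0]
*      -> [76, 0]
+      -> [76]
37     -> [76, 37]
*      -> [2812]
-2     -> [2812, -2]
drop   -> [2812]

2812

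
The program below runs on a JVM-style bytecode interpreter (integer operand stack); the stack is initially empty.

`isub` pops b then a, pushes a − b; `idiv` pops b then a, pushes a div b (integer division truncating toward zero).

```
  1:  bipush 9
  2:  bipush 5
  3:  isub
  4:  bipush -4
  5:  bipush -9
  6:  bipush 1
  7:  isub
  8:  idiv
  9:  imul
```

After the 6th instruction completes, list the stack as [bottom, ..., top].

bipush 9  -> 9
bipush 5  -> 9 5
isub      -> 4
bipush -4 -> 4 -4
bipush -9 -> 4 -4 -9
bipush 1  -> 4 -4 -9 1

[4, -4, -9, 1]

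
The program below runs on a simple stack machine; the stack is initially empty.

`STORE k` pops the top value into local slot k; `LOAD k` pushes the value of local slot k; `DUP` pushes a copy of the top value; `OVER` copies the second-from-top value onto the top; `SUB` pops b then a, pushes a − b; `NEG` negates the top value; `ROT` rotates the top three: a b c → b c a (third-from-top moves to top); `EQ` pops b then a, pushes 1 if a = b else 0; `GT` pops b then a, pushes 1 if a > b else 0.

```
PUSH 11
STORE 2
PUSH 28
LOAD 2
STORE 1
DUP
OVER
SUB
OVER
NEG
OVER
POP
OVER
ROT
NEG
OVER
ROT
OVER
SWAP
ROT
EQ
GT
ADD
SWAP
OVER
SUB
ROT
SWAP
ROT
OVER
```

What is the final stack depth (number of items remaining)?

4

PUSH 11  [11]
STORE 2  []
PUSH 28  [28]
LOAD 2   [28, 11]
STORE 1  [28]
DUP      [28, 28]
OVER     [28, 28, 28]
SUB      [28, 0]
OVER     [28, 0, 28]
NEG      [28, 0, -28]
OVER     [28, 0, -28, 0]
POP      [28, 0, -28]
OVER     [28, 0, -28, 0]
ROT      [28, -28, 0, 0]
NEG      [28, -28, 0, 0]
OVER     [28, -28, 0, 0, 0]
ROT      [28, -28, 0, 0, 0]
OVER     [28, -28, 0, 0, 0, 0]
SWAP     [28, -28, 0, 0, 0, 0]
ROT      [28, -28, 0, 0, 0, 0]
EQ       [28, -28, 0, 0, 1]
GT       [28, -28, 0, 0]
ADD      [28, -28, 0]
SWAP     [28, 0, -28]
OVER     [28, 0, -28, 0]
SUB      [28, 0, -28]
ROT      [0, -28, 28]
SWAP     [0, 28, -28]
ROT      [28, -28, 0]
OVER     [28, -28, 0, -28]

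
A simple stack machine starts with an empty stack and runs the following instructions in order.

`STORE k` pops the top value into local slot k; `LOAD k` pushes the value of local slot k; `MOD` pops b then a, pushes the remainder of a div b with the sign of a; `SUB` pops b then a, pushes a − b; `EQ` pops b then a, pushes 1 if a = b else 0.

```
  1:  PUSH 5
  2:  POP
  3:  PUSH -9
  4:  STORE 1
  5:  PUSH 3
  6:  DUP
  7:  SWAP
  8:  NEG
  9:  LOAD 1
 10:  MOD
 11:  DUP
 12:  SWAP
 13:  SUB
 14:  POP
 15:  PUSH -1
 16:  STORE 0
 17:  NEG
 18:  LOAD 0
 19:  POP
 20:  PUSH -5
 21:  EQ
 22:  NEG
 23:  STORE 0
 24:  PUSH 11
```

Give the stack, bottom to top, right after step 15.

PUSH 5  → 5
POP     → (empty)
PUSH -9 → -9
STORE 1 → (empty)
PUSH 3  → 3
DUP     → 3 3
SWAP    → 3 3
NEG     → 3 -3
LOAD 1  → 3 -3 -9
MOD     → 3 -3
DUP     → 3 -3 -3
SWAP    → 3 -3 -3
SUB     → 3 0
POP     → 3
PUSH -1 → 3 -1

[3, -1]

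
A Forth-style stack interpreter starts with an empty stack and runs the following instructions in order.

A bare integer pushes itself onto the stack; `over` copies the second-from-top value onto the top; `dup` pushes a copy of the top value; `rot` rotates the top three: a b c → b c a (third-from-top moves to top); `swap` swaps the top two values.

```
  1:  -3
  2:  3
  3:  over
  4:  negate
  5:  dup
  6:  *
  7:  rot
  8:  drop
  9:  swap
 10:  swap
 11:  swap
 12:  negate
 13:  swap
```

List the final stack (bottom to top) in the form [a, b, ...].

[-3, 9]

-3     → -3
3      → -3 3
over   → -3 3 -3
negate → -3 3 3
dup    → -3 3 3 3
*      → -3 3 9
rot    → 3 9 -3
drop   → 3 9
swap   → 9 3
swap   → 3 9
swap   → 9 3
negate → 9 -3
swap   → -3 9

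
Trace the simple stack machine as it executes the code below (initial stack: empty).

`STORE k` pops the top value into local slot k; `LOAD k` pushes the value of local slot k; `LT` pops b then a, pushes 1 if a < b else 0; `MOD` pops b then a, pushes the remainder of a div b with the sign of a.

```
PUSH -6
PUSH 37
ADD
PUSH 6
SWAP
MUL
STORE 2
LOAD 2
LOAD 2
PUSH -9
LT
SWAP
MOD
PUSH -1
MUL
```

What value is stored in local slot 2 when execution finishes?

186

PUSH -6 -> -6
PUSH 37 -> -6 37
ADD     -> 31
PUSH 6  -> 31 6
SWAP    -> 6 31
MUL     -> 186
STORE 2 -> (empty)
LOAD 2  -> 186
LOAD 2  -> 186 186
PUSH -9 -> 186 186 -9
LT      -> 186 0
SWAP    -> 0 186
MOD     -> 0
PUSH -1 -> 0 -1
MUL     -> 0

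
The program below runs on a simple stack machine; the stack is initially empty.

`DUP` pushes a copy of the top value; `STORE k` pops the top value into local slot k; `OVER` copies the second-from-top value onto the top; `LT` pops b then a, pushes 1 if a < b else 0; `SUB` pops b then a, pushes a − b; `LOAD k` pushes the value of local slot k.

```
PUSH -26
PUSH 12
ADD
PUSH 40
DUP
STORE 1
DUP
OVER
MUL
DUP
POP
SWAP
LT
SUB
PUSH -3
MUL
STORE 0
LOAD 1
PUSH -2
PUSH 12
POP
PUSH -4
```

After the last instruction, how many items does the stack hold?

PUSH -26 -> -26
PUSH 12  -> -26 12
ADD      -> -14
PUSH 40  -> -14 40
DUP      -> -14 40 40
STORE 1  -> -14 40
DUP      -> -14 40 40
OVER     -> -14 40 40 40
MUL      -> -14 40 1600
DUP      -> -14 40 1600 1600
POP      -> -14 40 1600
SWAP     -> -14 1600 40
LT       -> -14 0
SUB      -> -14
PUSH -3  -> -14 -3
MUL      -> 42
STORE 0  -> (empty)
LOAD 1   -> 40
PUSH -2  -> 40 -2
PUSH 12  -> 40 -2 12
POP      -> 40 -2
PUSH -4  -> 40 -2 -4

3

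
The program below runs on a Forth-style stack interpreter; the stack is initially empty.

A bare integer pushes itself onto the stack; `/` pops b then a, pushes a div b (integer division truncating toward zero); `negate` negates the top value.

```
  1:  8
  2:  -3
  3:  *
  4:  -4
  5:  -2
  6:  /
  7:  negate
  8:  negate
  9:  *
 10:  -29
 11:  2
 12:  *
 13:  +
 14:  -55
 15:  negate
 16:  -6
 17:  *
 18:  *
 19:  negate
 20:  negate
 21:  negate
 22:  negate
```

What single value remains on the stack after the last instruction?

34980

8      : 8
-3     : 8 -3
*      : -24
-4     : -24 -4
-2     : -24 -4 -2
/      : -24 2
negate : -24 -2
negate : -24 2
*      : -48
-29    : -48 -29
2      : -48 -29 2
*      : -48 -58
+      : -106
-55    : -106 -55
negate : -106 55
-6     : -106 55 -6
*      : -106 -330
*      : 34980
negate : -34980
negate : 34980
negate : -34980
negate : 34980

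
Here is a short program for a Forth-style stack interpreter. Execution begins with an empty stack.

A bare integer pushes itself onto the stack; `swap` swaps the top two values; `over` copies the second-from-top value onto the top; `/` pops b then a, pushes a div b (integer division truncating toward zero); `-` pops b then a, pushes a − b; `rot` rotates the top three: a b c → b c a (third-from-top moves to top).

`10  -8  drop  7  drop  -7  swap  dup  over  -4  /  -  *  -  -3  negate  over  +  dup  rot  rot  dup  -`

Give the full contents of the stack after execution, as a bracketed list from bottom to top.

[-124, -127, 0]

10      [10]
-8      [10, -8]
drop    [10]
7       [10, 7]
drop    [10]
-7      [10, -7]
swap    [-7, 10]
dup     [-7, 10, 10]
over    [-7, 10, 10, 10]
-4      [-7, 10, 10, 10, -4]
/       [-7, 10, 10, -2]
-       [-7, 10, 12]
*       [-7, 120]
-       [-127]
-3      [-127, -3]
negate  [-127, 3]
over    [-127, 3, -127]
+       [-127, -124]
dup     [-127, -124, -124]
rot     [-124, -124, -127]
rot     [-124, -127, -124]
dup     [-124, -127, -124, -124]
-       [-124, -127, 0]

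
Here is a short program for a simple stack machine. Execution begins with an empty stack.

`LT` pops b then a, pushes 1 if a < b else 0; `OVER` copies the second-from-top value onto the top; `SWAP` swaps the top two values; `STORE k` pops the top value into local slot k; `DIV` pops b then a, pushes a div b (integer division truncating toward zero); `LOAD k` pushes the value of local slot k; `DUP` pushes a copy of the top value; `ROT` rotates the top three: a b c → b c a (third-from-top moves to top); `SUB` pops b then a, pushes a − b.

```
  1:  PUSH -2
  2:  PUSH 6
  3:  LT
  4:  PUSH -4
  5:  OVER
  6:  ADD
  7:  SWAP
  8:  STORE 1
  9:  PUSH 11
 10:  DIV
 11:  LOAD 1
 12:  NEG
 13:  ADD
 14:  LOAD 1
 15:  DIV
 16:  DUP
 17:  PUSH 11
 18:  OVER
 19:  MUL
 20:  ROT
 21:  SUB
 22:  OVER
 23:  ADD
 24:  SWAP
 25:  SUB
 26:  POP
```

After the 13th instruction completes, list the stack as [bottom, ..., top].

[-1]

PUSH -2  [-2]
PUSH 6   [-2, 6]
LT       [1]
PUSH -4  [1, -4]
OVER     [1, -4, 1]
ADD      [1, -3]
SWAP     [-3, 1]
STORE 1  [-3]
PUSH 11  [-3, 11]
DIV      [0]
LOAD 1   [0, 1]
NEG      [0, -1]
ADD      [-1]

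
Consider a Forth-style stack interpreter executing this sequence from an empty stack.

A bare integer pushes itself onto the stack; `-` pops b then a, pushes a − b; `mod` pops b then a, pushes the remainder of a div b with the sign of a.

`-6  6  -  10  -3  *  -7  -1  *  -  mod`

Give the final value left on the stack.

-6  -> -6
6   -> -6 6
-   -> -12
10  -> -12 10
-3  -> -12 10 -3
*   -> -12 -30
-7  -> -12 -30 -7
-1  -> -12 -30 -7 -1
*   -> -12 -30 7
-   -> -12 -37
mod -> -12

-12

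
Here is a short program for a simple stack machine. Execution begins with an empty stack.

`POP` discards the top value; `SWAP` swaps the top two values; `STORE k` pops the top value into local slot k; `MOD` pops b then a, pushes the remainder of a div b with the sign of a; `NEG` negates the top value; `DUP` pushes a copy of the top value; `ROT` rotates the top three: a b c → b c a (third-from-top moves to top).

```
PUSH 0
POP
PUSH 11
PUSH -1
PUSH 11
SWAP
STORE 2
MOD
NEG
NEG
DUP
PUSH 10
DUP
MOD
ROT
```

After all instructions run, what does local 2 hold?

-1

PUSH 0  : [0]
POP     : []
PUSH 11 : [11]
PUSH -1 : [11, -1]
PUSH 11 : [11, -1, 11]
SWAP    : [11, 11, -1]
STORE 2 : [11, 11]
MOD     : [0]
NEG     : [0]
NEG     : [0]
DUP     : [0, 0]
PUSH 10 : [0, 0, 10]
DUP     : [0, 0, 10, 10]
MOD     : [0, 0, 0]
ROT     : [0, 0, 0]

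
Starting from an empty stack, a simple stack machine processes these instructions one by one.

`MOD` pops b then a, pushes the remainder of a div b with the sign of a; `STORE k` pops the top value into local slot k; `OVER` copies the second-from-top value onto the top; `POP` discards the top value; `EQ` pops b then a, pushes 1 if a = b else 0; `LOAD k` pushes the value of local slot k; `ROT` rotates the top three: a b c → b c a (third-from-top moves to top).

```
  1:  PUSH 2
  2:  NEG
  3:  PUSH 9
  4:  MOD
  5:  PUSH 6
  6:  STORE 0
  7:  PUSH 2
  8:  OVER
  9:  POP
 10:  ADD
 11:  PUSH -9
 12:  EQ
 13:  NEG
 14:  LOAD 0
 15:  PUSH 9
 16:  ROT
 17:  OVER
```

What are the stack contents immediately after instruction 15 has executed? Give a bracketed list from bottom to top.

[0, 6, 9]

PUSH 2  → [2]
NEG     → [-2]
PUSH 9  → [-2, 9]
MOD     → [-2]
PUSH 6  → [-2, 6]
STORE 0 → [-2]
PUSH 2  → [-2, 2]
OVER    → [-2, 2, -2]
POP     → [-2, 2]
ADD     → [0]
PUSH -9 → [0, -9]
EQ      → [0]
NEG     → [0]
LOAD 0  → [0, 6]
PUSH 9  → [0, 6, 9]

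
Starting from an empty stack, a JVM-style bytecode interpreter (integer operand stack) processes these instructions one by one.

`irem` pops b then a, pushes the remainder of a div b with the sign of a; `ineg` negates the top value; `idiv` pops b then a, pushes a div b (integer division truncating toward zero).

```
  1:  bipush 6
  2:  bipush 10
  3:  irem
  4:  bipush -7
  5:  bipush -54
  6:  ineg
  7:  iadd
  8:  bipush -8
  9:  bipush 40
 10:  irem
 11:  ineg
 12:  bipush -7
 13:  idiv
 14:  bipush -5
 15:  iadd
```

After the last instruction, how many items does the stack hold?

bipush 6   : 6
bipush 10  : 6 10
irem       : 6
bipush -7  : 6 -7
bipush -54 : 6 -7 -54
ineg       : 6 -7 54
iadd       : 6 47
bipush -8  : 6 47 -8
bipush 40  : 6 47 -8 40
irem       : 6 47 -8
ineg       : 6 47 8
bipush -7  : 6 47 8 -7
idiv       : 6 47 -1
bipush -5  : 6 47 -1 -5
iadd       : 6 47 -6

3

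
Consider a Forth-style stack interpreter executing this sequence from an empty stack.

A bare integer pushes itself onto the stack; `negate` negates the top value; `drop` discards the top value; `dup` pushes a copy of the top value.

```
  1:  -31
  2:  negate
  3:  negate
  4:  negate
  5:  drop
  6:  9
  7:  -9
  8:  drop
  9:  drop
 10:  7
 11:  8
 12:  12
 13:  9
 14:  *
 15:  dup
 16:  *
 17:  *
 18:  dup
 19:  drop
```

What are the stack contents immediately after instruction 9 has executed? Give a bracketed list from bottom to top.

-31    → [-31]
negate → [31]
negate → [-31]
negate → [31]
drop   → []
9      → [9]
-9     → [9, -9]
drop   → [9]
drop   → []

[]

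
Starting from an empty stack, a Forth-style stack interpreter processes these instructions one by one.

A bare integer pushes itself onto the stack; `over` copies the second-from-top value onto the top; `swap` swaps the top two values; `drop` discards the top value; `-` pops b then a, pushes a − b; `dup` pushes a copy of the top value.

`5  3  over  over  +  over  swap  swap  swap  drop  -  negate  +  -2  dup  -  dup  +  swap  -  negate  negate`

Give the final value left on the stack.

-5

5       [5]
3       [5, 3]
over    [5, 3, 5]
over    [5, 3, 5, 3]
+       [5, 3, 8]
over    [5, 3, 8, 3]
swap    [5, 3, 3, 8]
swap    [5, 3, 8, 3]
swap    [5, 3, 3, 8]
drop    [5, 3, 3]
-       [5, 0]
negate  [5, 0]
+       [5]
-2      [5, -2]
dup     [5, -2, -2]
-       [5, 0]
dup     [5, 0, 0]
+       [5, 0]
swap    [0, 5]
-       [-5]
negate  [5]
negate  [-5]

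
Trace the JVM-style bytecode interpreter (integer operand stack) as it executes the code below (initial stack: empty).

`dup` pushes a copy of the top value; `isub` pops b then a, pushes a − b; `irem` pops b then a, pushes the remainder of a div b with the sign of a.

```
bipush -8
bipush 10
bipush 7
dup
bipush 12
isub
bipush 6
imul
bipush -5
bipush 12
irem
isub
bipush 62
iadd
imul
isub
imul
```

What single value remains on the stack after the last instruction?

1992

bipush -8 : -8
bipush 10 : -8 10
bipush 7  : -8 10 7
dup       : -8 10 7 7
bipush 12 : -8 10 7 7 12
isub      : -8 10 7 -5
bipush 6  : -8 10 7 -5 6
imul      : -8 10 7 -30
bipush -5 : -8 10 7 -30 -5
bipush 12 : -8 10 7 -30 -5 12
irem      : -8 10 7 -30 -5
isub      : -8 10 7 -25
bipush 62 : -8 10 7 -25 62
iadd      : -8 10 7 37
imul      : -8 10 259
isub      : -8 -249
imul      : 1992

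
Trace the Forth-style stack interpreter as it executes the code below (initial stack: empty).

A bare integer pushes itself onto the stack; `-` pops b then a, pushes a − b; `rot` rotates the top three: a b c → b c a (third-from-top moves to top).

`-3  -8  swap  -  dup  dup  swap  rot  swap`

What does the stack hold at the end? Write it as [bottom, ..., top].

[-5, -5, -5]

-3   → [-3]
-8   → [-3, -8]
swap → [-8, -3]
-    → [-5]
dup  → [-5, -5]
dup  → [-5, -5, -5]
swap → [-5, -5, -5]
rot  → [-5, -5, -5]
swap → [-5, -5, -5]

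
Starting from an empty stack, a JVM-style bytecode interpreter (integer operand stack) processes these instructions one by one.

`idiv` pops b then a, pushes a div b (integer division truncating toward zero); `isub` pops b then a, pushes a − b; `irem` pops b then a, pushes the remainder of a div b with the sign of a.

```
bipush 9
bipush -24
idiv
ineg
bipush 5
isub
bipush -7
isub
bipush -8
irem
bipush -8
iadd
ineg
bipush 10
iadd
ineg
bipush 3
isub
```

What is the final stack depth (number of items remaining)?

bipush 9   → 9
bipush -24 → 9 -24
idiv       → 0
ineg       → 0
bipush 5   → 0 5
isub       → -5
bipush -7  → -5 -7
isub       → 2
bipush -8  → 2 -8
irem       → 2
bipush -8  → 2 -8
iadd       → -6
ineg       → 6
bipush 10  → 6 10
iadd       → 16
ineg       → -16
bipush 3   → -16 3
isub       → -19

1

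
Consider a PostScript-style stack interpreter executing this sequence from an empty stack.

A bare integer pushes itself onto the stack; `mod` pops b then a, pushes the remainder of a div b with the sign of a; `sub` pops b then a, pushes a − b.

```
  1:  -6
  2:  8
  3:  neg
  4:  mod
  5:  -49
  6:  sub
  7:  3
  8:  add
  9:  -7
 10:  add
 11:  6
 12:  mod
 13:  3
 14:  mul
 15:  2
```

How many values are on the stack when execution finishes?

-6   -6
8    -6 8
neg  -6 -8
mod  -6
-49  -6 -49
sub  43
3    43 3
add  46
-7   46 -7
add  39
6    39 6
mod  3
3    3 3
mul  9
2    9 2

2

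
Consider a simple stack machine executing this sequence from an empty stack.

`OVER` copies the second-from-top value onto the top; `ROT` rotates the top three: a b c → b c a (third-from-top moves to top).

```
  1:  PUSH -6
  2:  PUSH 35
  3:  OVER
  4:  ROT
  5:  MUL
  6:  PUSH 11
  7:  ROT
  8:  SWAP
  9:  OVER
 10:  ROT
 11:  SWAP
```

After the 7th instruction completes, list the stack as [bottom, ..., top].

[36, 11, 35]

PUSH -6 → [-6]
PUSH 35 → [-6, 35]
OVER    → [-6, 35, -6]
ROT     → [35, -6, -6]
MUL     → [35, 36]
PUSH 11 → [35, 36, 11]
ROT     → [36, 11, 35]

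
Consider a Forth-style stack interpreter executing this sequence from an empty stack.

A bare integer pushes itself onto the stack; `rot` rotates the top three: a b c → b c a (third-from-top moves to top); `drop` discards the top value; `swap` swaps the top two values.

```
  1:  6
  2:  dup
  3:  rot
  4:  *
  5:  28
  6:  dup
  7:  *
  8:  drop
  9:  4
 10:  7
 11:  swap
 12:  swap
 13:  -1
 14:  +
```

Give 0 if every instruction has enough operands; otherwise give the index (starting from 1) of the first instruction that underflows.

6   -> [6]
dup -> [6, 6]
rot  — needs 3 operands, stack has 2 → underflow

3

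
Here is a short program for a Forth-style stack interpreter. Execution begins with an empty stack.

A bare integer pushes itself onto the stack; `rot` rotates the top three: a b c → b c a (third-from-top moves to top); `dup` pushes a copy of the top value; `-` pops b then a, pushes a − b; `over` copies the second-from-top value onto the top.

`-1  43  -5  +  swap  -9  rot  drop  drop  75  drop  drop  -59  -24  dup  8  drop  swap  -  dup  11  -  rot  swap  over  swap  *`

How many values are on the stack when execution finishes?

-1   -> [-1]
43   -> [-1, 43]
-5   -> [-1, 43, -5]
+    -> [-1, 38]
swap -> [38, -1]
-9   -> [38, -1, -9]
rot  -> [-1, -9, 38]
drop -> [-1, -9]
drop -> [-1]
75   -> [-1, 75]
drop -> [-1]
drop -> []
-59  -> [-59]
-24  -> [-59, -24]
dup  -> [-59, -24, -24]
8    -> [-59, -24, -24, 8]
drop -> [-59, -24, -24]
swap -> [-59, -24, -24]
-    -> [-59, 0]
dup  -> [-59, 0, 0]
11   -> [-59, 0, 0, 11]
-    -> [-59, 0, -11]
rot  -> [0, -11, -59]
swap -> [0, -59, -11]
over -> [0, -59, -11, -59]
swap -> [0, -59, -59, -11]
*    -> [0, -59, 649]

3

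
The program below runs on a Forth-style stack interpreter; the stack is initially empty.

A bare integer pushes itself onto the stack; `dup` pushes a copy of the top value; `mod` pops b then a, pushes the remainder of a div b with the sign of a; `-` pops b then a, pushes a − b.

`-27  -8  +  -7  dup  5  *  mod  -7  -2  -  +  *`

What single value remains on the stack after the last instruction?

-27 -> [-27]
-8  -> [-27, -8]
+   -> [-35]
-7  -> [-35, -7]
dup -> [-35, -7, -7]
5   -> [-35, -7, -7, 5]
*   -> [-35, -7, -35]
mod -> [-35, -7]
-7  -> [-35, -7, -7]
-2  -> [-35, -7, -7, -2]
-   -> [-35, -7, -5]
+   -> [-35, -12]
*   -> [420]

420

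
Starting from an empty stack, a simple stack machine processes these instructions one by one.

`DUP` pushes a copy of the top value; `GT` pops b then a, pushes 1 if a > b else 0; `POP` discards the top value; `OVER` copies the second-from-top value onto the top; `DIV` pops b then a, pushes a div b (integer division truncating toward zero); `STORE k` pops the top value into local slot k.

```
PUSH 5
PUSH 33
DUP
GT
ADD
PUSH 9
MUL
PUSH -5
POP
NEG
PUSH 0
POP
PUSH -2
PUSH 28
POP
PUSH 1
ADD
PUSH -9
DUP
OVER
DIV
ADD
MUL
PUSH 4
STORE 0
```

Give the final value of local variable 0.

4

PUSH 5  : 5
PUSH 33 : 5 33
DUP     : 5 33 33
GT      : 5 0
ADD     : 5
PUSH 9  : 5 9
MUL     : 45
PUSH -5 : 45 -5
POP     : 45
NEG     : -45
PUSH 0  : -45 0
POP     : -45
PUSH -2 : -45 -2
PUSH 28 : -45 -2 28
POP     : -45 -2
PUSH 1  : -45 -2 1
ADD     : -45 -1
PUSH -9 : -45 -1 -9
DUP     : -45 -1 -9 -9
OVER    : -45 -1 -9 -9 -9
DIV     : -45 -1 -9 1
ADD     : -45 -1 -8
MUL     : -45 8
PUSH 4  : -45 8 4
STORE 0 : -45 8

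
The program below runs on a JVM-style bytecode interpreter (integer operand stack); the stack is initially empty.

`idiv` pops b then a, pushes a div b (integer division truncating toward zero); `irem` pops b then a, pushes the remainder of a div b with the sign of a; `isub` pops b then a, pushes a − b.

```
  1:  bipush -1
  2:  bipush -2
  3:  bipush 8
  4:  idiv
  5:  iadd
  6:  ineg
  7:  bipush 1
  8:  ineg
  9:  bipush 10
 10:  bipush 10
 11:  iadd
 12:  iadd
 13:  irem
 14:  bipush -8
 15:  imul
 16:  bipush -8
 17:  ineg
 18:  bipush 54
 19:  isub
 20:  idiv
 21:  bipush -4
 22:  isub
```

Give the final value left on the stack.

bipush -1 : [-1]
bipush -2 : [-1, -2]
bipush 8  : [-1, -2, 8]
idiv      : [-1, 0]
iadd      : [-1]
ineg      : [1]
bipush 1  : [1, 1]
ineg      : [1, -1]
bipush 10 : [1, -1, 10]
bipush 10 : [1, -1, 10, 10]
iadd      : [1, -1, 20]
iadd      : [1, 19]
irem      : [1]
bipush -8 : [1, -8]
imul      : [-8]
bipush -8 : [-8, -8]
ineg      : [-8, 8]
bipush 54 : [-8, 8, 54]
isub      : [-8, -46]
idiv      : [0]
bipush -4 : [0, -4]
isub      : [4]

4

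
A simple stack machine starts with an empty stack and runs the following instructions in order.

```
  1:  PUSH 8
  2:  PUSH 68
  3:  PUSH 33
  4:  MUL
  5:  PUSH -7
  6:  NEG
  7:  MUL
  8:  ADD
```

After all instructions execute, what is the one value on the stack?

15716

PUSH 8  → [8]
PUSH 68 → [8, 68]
PUSH 33 → [8, 68, 33]
MUL     → [8, 2244]
PUSH -7 → [8, 2244, -7]
NEG     → [8, 2244, 7]
MUL     → [8, 15708]
ADD     → [15716]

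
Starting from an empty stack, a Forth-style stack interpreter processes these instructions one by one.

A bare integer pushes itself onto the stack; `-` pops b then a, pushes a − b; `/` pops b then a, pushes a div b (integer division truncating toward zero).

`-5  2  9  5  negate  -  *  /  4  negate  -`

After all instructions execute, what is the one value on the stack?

4

-5      [-5]
2       [-5, 2]
9       [-5, 2, 9]
5       [-5, 2, 9, 5]
negate  [-5, 2, 9, -5]
-       [-5, 2, 14]
*       [-5, 28]
/       [0]
4       [0, 4]
negate  [0, -4]
-       [4]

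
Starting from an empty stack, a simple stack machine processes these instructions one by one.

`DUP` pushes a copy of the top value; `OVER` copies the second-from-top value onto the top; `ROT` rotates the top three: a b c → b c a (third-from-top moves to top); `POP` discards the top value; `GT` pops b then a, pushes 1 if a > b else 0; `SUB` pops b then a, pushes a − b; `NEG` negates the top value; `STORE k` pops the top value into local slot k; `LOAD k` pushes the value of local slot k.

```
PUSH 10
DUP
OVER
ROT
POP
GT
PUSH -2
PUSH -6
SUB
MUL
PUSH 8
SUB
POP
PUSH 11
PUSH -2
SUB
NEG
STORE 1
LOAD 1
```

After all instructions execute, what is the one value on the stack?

-13

PUSH 10 : [10]
DUP     : [10, 10]
OVER    : [10, 10, 10]
ROT     : [10, 10, 10]
POP     : [10, 10]
GT      : [0]
PUSH -2 : [0, -2]
PUSH -6 : [0, -2, -6]
SUB     : [0, 4]
MUL     : [0]
PUSH 8  : [0, 8]
SUB     : [-8]
POP     : []
PUSH 11 : [11]
PUSH -2 : [11, -2]
SUB     : [13]
NEG     : [-13]
STORE 1 : []
LOAD 1  : [-13]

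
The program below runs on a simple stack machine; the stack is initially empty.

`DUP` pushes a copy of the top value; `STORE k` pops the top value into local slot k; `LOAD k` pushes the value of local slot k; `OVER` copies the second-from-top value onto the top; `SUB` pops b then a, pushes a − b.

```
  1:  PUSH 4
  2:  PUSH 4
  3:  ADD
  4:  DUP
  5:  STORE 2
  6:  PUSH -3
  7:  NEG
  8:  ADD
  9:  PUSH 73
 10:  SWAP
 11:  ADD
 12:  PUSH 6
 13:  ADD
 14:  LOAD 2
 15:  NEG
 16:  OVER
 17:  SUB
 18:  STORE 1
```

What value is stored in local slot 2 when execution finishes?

8

PUSH 4  : 4
PUSH 4  : 4 4
ADD     : 8
DUP     : 8 8
STORE 2 : 8
PUSH -3 : 8 -3
NEG     : 8 3
ADD     : 11
PUSH 73 : 11 73
SWAP    : 73 11
ADD     : 84
PUSH 6  : 84 6
ADD     : 90
LOAD 2  : 90 8
NEG     : 90 -8
OVER    : 90 -8 90
SUB     : 90 -98
STORE 1 : 90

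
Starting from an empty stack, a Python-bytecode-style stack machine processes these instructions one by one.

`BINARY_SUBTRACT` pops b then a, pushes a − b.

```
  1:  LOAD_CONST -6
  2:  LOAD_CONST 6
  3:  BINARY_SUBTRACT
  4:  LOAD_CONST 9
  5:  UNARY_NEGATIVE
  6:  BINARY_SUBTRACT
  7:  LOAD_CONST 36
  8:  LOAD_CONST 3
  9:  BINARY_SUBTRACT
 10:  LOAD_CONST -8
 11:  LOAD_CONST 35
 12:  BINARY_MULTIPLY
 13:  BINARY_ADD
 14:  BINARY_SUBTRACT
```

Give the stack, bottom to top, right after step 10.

LOAD_CONST -6   : [-6]
LOAD_CONST 6    : [-6, 6]
BINARY_SUBTRACT : [-12]
LOAD_CONST 9    : [-12, 9]
UNARY_NEGATIVE  : [-12, -9]
BINARY_SUBTRACT : [-3]
LOAD_CONST 36   : [-3, 36]
LOAD_CONST 3    : [-3, 36, 3]
BINARY_SUBTRACT : [-3, 33]
LOAD_CONST -8   : [-3, 33, -8]

[-3, 33, -8]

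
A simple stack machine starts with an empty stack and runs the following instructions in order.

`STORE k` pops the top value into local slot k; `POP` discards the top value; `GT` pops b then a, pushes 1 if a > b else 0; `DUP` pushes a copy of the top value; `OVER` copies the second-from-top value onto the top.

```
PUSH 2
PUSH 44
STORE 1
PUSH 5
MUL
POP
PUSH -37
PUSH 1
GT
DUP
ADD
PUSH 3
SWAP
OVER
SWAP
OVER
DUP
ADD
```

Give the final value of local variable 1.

PUSH 2   → [2]
PUSH 44  → [2, 44]
STORE 1  → [2]
PUSH 5   → [2, 5]
MUL      → [10]
POP      → []
PUSH -37 → [-37]
PUSH 1   → [-37, 1]
GT       → [0]
DUP      → [0, 0]
ADD      → [0]
PUSH 3   → [0, 3]
SWAP     → [3, 0]
OVER     → [3, 0, 3]
SWAP     → [3, 3, 0]
OVER     → [3, 3, 0, 3]
DUP      → [3, 3, 0, 3, 3]
ADD      → [3, 3, 0, 6]

44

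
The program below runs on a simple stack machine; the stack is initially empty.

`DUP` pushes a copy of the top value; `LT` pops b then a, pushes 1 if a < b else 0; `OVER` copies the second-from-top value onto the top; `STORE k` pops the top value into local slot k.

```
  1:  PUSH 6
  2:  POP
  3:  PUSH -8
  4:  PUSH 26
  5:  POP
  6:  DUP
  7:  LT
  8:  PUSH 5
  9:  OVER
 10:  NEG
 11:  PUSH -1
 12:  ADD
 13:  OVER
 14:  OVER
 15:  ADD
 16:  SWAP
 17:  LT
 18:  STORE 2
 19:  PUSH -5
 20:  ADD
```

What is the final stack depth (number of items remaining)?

PUSH 6   6
POP      (empty)
PUSH -8  -8
PUSH 26  -8 26
POP      -8
DUP      -8 -8
LT       0
PUSH 5   0 5
OVER     0 5 0
NEG      0 5 0
PUSH -1  0 5 0 -1
ADD      0 5 -1
OVER     0 5 -1 5
OVER     0 5 -1 5 -1
ADD      0 5 -1 4
SWAP     0 5 4 -1
LT       0 5 0
STORE 2  0 5
PUSH -5  0 5 -5
ADD      0 0

2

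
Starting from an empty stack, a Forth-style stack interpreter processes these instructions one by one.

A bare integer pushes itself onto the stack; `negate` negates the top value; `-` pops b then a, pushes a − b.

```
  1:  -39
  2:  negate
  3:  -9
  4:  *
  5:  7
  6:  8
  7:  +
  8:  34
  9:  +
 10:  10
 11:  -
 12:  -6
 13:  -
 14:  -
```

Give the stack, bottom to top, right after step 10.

[-351, 49, 10]

-39    : -39
negate : 39
-9     : 39 -9
*      : -351
7      : -351 7
8      : -351 7 8
+      : -351 15
34     : -351 15 34
+      : -351 49
10     : -351 49 10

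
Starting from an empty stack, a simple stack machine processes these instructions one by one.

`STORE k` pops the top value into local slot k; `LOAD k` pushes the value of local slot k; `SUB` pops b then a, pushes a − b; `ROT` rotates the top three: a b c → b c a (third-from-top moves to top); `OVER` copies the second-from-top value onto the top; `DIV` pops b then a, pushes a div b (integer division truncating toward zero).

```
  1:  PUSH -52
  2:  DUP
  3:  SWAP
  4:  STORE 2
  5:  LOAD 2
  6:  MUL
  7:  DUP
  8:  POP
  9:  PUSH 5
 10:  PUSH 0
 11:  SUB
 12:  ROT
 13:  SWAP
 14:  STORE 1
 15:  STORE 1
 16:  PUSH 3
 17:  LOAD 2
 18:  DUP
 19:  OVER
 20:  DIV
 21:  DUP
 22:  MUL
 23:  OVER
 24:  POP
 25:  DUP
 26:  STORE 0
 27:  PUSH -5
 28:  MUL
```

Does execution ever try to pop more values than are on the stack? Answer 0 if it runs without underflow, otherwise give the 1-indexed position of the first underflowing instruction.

12

PUSH -52 : [-52]
DUP      : [-52, -52]
SWAP     : [-52, -52]
STORE 2  : [-52]
LOAD 2   : [-52, -52]
MUL      : [2704]
DUP      : [2704, 2704]
POP      : [2704]
PUSH 5   : [2704, 5]
PUSH 0   : [2704, 5, 0]
SUB      : [2704, 5]
ROT  — needs 3 operands, stack has 2 → underflow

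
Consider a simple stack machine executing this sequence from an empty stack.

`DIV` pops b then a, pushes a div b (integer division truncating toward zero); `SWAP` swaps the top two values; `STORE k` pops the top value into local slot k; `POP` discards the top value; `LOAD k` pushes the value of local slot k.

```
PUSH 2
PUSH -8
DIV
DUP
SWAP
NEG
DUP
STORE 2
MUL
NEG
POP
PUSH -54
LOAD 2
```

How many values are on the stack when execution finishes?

PUSH 2   → [2]
PUSH -8  → [2, -8]
DIV      → [0]
DUP      → [0, 0]
SWAP     → [0, 0]
NEG      → [0, 0]
DUP      → [0, 0, 0]
STORE 2  → [0, 0]
MUL      → [0]
NEG      → [0]
POP      → []
PUSH -54 → [-54]
LOAD 2   → [-54, 0]

2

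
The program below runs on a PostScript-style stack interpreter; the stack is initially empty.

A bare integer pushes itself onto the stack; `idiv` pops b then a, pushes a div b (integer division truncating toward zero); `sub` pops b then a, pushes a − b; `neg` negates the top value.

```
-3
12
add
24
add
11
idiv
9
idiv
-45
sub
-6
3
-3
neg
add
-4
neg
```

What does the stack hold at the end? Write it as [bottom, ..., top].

[45, -6, 6, 4]

-3    -3
12    -3 12
add   9
24    9 24
add   33
11    33 11
idiv  3
9     3 9
idiv  0
-45   0 -45
sub   45
-6    45 -6
3     45 -6 3
-3    45 -6 3 -3
neg   45 -6 3 3
add   45 -6 6
-4    45 -6 6 -4
neg   45 -6 6 4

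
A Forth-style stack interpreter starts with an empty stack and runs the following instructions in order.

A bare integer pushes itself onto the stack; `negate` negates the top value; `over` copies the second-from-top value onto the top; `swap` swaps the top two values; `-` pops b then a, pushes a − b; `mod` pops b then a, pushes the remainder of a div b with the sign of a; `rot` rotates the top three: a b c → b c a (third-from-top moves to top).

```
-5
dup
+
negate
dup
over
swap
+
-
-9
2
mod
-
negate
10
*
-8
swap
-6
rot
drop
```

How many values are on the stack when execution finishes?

2

-5     : -5
dup    : -5 -5
+      : -10
negate : 10
dup    : 10 10
over   : 10 10 10
swap   : 10 10 10
+      : 10 20
-      : -10
-9     : -10 -9
2      : -10 -9 2
mod    : -10 -1
-      : -9
negate : 9
10     : 9 10
*      : 90
-8     : 90 -8
swap   : -8 90
-6     : -8 90 -6
rot    : 90 -6 -8
drop   : 90 -6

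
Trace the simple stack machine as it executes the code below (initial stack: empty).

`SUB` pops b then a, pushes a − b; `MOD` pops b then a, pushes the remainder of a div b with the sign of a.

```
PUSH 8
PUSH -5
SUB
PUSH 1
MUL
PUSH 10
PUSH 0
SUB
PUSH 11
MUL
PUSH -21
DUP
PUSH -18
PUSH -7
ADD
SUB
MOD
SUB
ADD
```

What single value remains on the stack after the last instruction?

124

PUSH 8   : [8]
PUSH -5  : [8, -5]
SUB      : [13]
PUSH 1   : [13, 1]
MUL      : [13]
PUSH 10  : [13, 10]
PUSH 0   : [13, 10, 0]
SUB      : [13, 10]
PUSH 11  : [13, 10, 11]
MUL      : [13, 110]
PUSH -21 : [13, 110, -21]
DUP      : [13, 110, -21, -21]
PUSH -18 : [13, 110, -21, -21, -18]
PUSH -7  : [13, 110, -21, -21, -18, -7]
ADD      : [13, 110, -21, -21, -25]
SUB      : [13, 110, -21, 4]
MOD      : [13, 110, -1]
SUB      : [13, 111]
ADD      : [124]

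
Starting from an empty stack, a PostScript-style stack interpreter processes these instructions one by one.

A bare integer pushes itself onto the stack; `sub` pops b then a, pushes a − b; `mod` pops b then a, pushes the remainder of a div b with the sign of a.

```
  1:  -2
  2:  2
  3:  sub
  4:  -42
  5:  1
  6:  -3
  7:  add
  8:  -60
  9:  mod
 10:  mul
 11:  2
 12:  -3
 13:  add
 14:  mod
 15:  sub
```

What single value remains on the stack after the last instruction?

-4

-2  -> -2
2   -> -2 2
sub -> -4
-42 -> -4 -42
1   -> -4 -42 1
-3  -> -4 -42 1 -3
add -> -4 -42 -2
-60 -> -4 -42 -2 -60
mod -> -4 -42 -2
mul -> -4 84
2   -> -4 84 2
-3  -> -4 84 2 -3
add -> -4 84 -1
mod -> -4 0
sub -> -4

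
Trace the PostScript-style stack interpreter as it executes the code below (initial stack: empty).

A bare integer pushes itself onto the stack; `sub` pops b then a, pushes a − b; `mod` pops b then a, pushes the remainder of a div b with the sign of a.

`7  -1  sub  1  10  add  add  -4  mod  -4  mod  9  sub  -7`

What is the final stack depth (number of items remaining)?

2

7   : [7]
-1  : [7, -1]
sub : [8]
1   : [8, 1]
10  : [8, 1, 10]
add : [8, 11]
add : [19]
-4  : [19, -4]
mod : [3]
-4  : [3, -4]
mod : [3]
9   : [3, 9]
sub : [-6]
-7  : [-6, -7]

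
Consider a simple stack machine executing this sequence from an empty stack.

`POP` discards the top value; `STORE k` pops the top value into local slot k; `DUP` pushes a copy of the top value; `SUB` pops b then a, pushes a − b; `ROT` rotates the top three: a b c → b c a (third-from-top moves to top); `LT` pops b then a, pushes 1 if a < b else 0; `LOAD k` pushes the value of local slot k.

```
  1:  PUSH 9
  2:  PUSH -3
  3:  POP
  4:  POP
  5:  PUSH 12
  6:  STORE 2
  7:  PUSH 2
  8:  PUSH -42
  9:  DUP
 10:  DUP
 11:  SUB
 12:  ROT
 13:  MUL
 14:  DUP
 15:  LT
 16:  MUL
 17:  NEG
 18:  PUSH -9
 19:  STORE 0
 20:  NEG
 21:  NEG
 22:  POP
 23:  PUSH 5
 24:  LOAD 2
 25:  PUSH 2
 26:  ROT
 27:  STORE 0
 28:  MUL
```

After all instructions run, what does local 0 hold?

5

PUSH 9   : [9]
PUSH -3  : [9, -3]
POP      : [9]
POP      : []
PUSH 12  : [12]
STORE 2  : []
PUSH 2   : [2]
PUSH -42 : [2, -42]
DUP      : [2, -42, -42]
DUP      : [2, -42, -42, -42]
SUB      : [2, -42, 0]
ROT      : [-42, 0, 2]
MUL      : [-42, 0]
DUP      : [-42, 0, 0]
LT       : [-42, 0]
MUL      : [0]
NEG      : [0]
PUSH -9  : [0, -9]
STORE 0  : [0]
NEG      : [0]
NEG      : [0]
POP      : []
PUSH 5   : [5]
LOAD 2   : [5, 12]
PUSH 2   : [5, 12, 2]
ROT      : [12, 2, 5]
STORE 0  : [12, 2]
MUL      : [24]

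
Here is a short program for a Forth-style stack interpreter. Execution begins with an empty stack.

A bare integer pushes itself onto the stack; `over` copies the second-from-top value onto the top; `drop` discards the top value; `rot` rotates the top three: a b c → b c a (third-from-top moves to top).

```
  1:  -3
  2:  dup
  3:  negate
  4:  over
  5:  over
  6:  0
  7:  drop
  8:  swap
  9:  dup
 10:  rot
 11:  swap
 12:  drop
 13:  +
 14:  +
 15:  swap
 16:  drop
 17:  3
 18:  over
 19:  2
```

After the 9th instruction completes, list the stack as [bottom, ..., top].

[-3, 3, 3, -3, -3]

-3      -3
dup     -3 -3
negate  -3 3
over    -3 3 -3
over    -3 3 -3 3
0       -3 3 -3 3 0
drop    -3 3 -3 3
swap    -3 3 3 -3
dup     -3 3 3 -3 -3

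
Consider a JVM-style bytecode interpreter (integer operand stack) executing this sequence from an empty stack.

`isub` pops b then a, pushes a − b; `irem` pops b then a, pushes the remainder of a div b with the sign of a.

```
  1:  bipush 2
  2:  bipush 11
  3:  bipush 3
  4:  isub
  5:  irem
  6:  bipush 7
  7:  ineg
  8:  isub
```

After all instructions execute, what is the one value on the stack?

bipush 2  → [2]
bipush 11 → [2, 11]
bipush 3  → [2, 11, 3]
isub      → [2, 8]
irem      → [2]
bipush 7  → [2, 7]
ineg      → [2, -7]
isub      → [9]

9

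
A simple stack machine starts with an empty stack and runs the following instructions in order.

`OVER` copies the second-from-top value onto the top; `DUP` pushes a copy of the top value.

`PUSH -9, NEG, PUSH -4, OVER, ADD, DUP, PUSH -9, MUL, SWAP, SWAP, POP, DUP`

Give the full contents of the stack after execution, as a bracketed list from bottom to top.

PUSH -9 -> [-9]
NEG     -> [9]
PUSH -4 -> [9, -4]
OVER    -> [9, -4, 9]
ADD     -> [9, 5]
DUP     -> [9, 5, 5]
PUSH -9 -> [9, 5, 5, -9]
MUL     -> [9, 5, -45]
SWAP    -> [9, -45, 5]
SWAP    -> [9, 5, -45]
POP     -> [9, 5]
DUP     -> [9, 5, 5]

[9, 5, 5]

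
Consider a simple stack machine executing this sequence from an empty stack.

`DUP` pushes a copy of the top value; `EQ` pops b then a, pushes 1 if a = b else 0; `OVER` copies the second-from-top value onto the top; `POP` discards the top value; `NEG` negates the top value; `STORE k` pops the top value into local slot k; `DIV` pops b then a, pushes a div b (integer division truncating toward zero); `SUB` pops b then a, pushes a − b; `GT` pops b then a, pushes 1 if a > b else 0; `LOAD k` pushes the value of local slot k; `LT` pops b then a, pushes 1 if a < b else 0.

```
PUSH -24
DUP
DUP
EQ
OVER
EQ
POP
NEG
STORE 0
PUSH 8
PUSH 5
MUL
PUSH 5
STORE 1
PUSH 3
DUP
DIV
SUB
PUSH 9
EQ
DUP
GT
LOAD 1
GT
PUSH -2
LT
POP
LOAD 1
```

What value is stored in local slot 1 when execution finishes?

5

PUSH -24 -> -24
DUP      -> -24 -24
DUP      -> -24 -24 -24
EQ       -> -24 1
OVER     -> -24 1 -24
EQ       -> -24 0
POP      -> -24
NEG      -> 24
STORE 0  -> (empty)
PUSH 8   -> 8
PUSH 5   -> 8 5
MUL      -> 40
PUSH 5   -> 40 5
STORE 1  -> 40
PUSH 3   -> 40 3
DUP      -> 40 3 3
DIV      -> 40 1
SUB      -> 39
PUSH 9   -> 39 9
EQ       -> 0
DUP      -> 0 0
GT       -> 0
LOAD 1   -> 0 5
GT       -> 0
PUSH -2  -> 0 -2
LT       -> 0
POP      -> (empty)
LOAD 1   -> 5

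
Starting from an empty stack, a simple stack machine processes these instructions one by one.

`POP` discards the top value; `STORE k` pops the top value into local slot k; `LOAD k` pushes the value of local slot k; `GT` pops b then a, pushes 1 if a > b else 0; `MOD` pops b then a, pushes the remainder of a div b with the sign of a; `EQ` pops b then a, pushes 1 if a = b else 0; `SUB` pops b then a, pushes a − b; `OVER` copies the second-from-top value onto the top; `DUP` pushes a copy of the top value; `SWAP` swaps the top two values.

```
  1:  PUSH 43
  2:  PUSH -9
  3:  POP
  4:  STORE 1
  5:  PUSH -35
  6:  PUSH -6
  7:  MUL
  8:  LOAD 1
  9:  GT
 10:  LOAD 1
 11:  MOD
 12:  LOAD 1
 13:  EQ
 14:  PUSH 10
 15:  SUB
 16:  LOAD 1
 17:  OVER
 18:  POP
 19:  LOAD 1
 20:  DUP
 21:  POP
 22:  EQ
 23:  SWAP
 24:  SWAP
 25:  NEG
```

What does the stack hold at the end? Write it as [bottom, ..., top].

[-10, -1]

PUSH 43  -> 43
PUSH -9  -> 43 -9
POP      -> 43
STORE 1  -> (empty)
PUSH -35 -> -35
PUSH -6  -> -35 -6
MUL      -> 210
LOAD 1   -> 210 43
GT       -> 1
LOAD 1   -> 1 43
MOD      -> 1
LOAD 1   -> 1 43
EQ       -> 0
PUSH 10  -> 0 10
SUB      -> -10
LOAD 1   -> -10 43
OVER     -> -10 43 -10
POP      -> -10 43
LOAD 1   -> -10 43 43
DUP      -> -10 43 43 43
POP      -> -10 43 43
EQ       -> -10 1
SWAP     -> 1 -10
SWAP     -> -10 1
NEG      -> -10 -1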